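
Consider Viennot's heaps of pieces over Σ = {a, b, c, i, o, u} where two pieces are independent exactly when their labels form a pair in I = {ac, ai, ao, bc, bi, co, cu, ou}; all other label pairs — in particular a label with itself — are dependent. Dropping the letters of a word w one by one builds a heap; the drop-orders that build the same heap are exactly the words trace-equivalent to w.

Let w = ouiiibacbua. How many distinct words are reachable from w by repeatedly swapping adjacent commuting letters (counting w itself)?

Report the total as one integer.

0(o) covers ∅
1(u) covers ∅
2(i) covers 0:o, 1:u
3(i) covers 2:i
4(i) covers 3:i
5(b) covers 0:o, 1:u
6(a) covers 5:b
7(c) covers 4:i
8(b) covers 6:a
9(u) covers 4:i, 8:b
10(a) covers 9:u
floor of heap: 0:o, 1:u
completions by unplaced set U, small U first (add the entries for U minus each lowest piece of U):
  |U|=1: {7}:1  {10}:1
  |U|=2: {7,10}:2  {9,10}:1
  |U|=3: {7,9,10}:3  {8,9,10}:1
  |U|=4: {4,7,9,10}:3  {6,8,9,10}:1  {7,8,9,10}:4
  |U|=5: {3,4,7,9,10}:3  {4,7,8,9,10}:7  {5,6,8,9,10}:1  {6,7,8,9,10}:5
  |U|=6: {2,3,4,7,9,10}:3  {3,4,7,8,9,10}:10  {4,6,7,8,9,10}:12  {5,6,7,8,9,10}:6
  |U|=7: {2,3,4,7,8,9,10}:13  {3,4,6,7,8,9,10}:22  {4,5,6,7,8,9,10}:18
  |U|=8: {2,3,4,6,7,8,9,10}:35  {3,4,5,6,7,8,9,10}:40
  |U|=9: {2,3,4,5,6,7,8,9,10}:75
  start at 0(o): 75
  start at 1(u): 75
sum over floor = 150

150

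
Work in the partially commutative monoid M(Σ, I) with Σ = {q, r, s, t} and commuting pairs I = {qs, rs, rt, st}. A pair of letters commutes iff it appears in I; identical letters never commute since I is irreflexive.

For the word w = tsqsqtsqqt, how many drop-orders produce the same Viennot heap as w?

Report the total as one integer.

120

piece 0:t — minimal
piece 1:s — minimal
piece 2:q rests on {0:t}
piece 3:s rests on {1:s}
piece 4:q rests on {2:q}
piece 5:t rests on {4:q}
piece 6:s rests on {3:s}
piece 7:q rests on {5:t}
piece 8:q rests on {7:q}
piece 9:t rests on {8:q}
minimal pieces: {0:t, 1:s}
ways to finish when only these pieces remain (= sum over removing one remaining piece with nothing left below it):
  1 left: {6}→1  {9}→1
  2 left: {3,6}→1  {6,9}→2  {8,9}→1
  3 left: {1,3,6}→1  {3,6,9}→3  {6,8,9}→3  {7,8,9}→1
  4 left: {1,3,6,9}→4  {3,6,8,9}→6  {5,7,8,9}→1  {6,7,8,9}→4
  5 left: {1,3,6,8,9}→10  {3,6,7,8,9}→10  {4,5,7,8,9}→1  {5,6,7,8,9}→5
  6 left: {1,3,6,7,8,9}→20  {2,4,5,7,8,9}→1  {3,5,6,7,8,9}→15  {4,5,6,7,8,9}→6
  7 left: {0,2,4,5,7,8,9}→1  {1,3,5,6,7,8,9}→35  {2,4,5,6,7,8,9}→7  {3,4,5,6,7,8,9}→21
  8 left: {0,2,4,5,6,7,8,9}→8  {1,3,4,5,6,7,8,9}→56  {2,3,4,5,6,7,8,9}→28
  placing 0:t first → 84 extensions
  placing 1:s first → 36 extensions
total linear extensions = 120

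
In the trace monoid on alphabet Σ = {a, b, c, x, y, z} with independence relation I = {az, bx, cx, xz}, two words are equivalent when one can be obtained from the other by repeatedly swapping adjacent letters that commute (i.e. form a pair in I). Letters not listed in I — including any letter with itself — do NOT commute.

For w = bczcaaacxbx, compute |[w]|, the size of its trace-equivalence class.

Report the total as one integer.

6

drop 0:b onto floor
drop 1:c onto {0:b}
drop 2:z onto {1:c}
drop 3:c onto {2:z}
drop 4:a onto {3:c}
drop 5:a onto {4:a}
drop 6:a onto {5:a}
drop 7:c onto {6:a}
drop 8:x onto {6:a}
drop 9:b onto {7:c}
drop 10:x onto {8:x}
ground layer = {0:b}
drop-orders for the pieces not yet dropped (sum over which currently-grounded one goes next):
  1 to go: {9} 1  {10} 1
  2 to go: {7,9} 1  {8,10} 1  {9,10} 2
  3 to go: {7,9,10} 3  {8,9,10} 3
  4 to go: {7,8,9,10} 6
  5 to go: {6,7,8,9,10} 6
  6 to go: {5,6,7,8,9,10} 6
  7 to go: {4,5,6,7,8,9,10} 6
  8 to go: {3,4,5,6,7,8,9,10} 6
  9 to go: {2,3,4,5,6,7,8,9,10} 6
  if 0:b drops first: 6 orders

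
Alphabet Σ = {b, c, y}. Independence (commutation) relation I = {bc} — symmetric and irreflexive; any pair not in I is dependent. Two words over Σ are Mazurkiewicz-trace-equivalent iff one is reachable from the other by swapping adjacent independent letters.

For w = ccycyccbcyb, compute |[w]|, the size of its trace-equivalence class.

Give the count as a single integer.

#0=c has no predecessor
#1=c depends on [0:c]
#2=y depends on [1:c]
#3=c depends on [2:y]
#4=y depends on [3:c]
#5=c depends on [4:y]
#6=c depends on [5:c]
#7=b depends on [4:y]
#8=c depends on [6:c]
#9=y depends on [7:b, 8:c]
#10=b depends on [9:y]
sources: [0:c]
N(rest) = Σ N(rest − s) over sources s of rest; N(one piece) = 1:
  size 1 → [10]=1
  size 2 → [9,10]=1
  size 3 → [7,9,10]=1  [8,9,10]=1
  size 4 → [6,8,9,10]=1  [7,8,9,10]=2
  size 5 → [5,6,8,9,10]=1  [6,7,8,9,10]=3
  size 6 → [5,6,7,8,9,10]=4
  size 7 → [4,5,6,7,8,9,10]=4
  size 8 → [3,4,5,6,7,8,9,10]=4
  size 9 → [2,3,4,5,6,7,8,9,10]=4
  first=0(c) contributes 4

4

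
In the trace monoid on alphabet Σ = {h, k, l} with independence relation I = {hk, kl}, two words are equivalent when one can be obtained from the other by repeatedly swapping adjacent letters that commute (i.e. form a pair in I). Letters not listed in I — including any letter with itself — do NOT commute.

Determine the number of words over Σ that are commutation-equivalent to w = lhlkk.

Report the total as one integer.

10

drop 0:l onto floor
drop 1:h onto {0:l}
drop 2:l onto {1:h}
drop 3:k onto floor
drop 4:k onto {3:k}
ground layer = {0:l, 3:k}
drop-orders for the pieces not yet dropped (sum over which currently-grounded one goes next):
  1 to go: {2} 1  {4} 1
  2 to go: {1,2} 1  {2,4} 2  {3,4} 1
  3 to go: {0,1,2} 1  {1,2,4} 3  {2,3,4} 3
  if 0:l drops first: 6 orders
  if 3:k drops first: 4 orders
heap linearizations: 10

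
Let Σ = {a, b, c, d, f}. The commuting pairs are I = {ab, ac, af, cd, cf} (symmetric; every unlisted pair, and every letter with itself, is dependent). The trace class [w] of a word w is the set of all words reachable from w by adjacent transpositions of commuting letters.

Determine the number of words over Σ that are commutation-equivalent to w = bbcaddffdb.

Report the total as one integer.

19

0(b) covers ∅
1(b) covers 0:b
2(c) covers 1:b
3(a) covers ∅
4(d) covers 1:b, 3:a
5(d) covers 4:d
6(f) covers 5:d
7(f) covers 6:f
8(d) covers 7:f
9(b) covers 2:c, 8:d
floor of heap: 0:b, 3:a
completions by unplaced set U, small U first (add the entries for U minus each lowest piece of U):
  |U|=1: {9}:1
  |U|=2: {2,9}:1  {8,9}:1
  |U|=3: {2,8,9}:2  {7,8,9}:1
  |U|=4: {2,7,8,9}:3  {6,7,8,9}:1
  |U|=5: {2,6,7,8,9}:4  {5,6,7,8,9}:1
  |U|=6: {2,5,6,7,8,9}:5  {4,5,6,7,8,9}:1
  |U|=7: {2,4,5,6,7,8,9}:6  {3,4,5,6,7,8,9}:1
  |U|=8: {1,2,4,5,6,7,8,9}:6  {2,3,4,5,6,7,8,9}:7
  start at 0(b): 13
  start at 3(a): 6
sum over floor = 19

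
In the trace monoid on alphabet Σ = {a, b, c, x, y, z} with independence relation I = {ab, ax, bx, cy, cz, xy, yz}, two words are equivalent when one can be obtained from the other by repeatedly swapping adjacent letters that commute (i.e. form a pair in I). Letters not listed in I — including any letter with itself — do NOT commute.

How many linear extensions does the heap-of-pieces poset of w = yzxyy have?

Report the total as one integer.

10

#0=y has no predecessor
#1=z has no predecessor
#2=x depends on [1:z]
#3=y depends on [0:y]
#4=y depends on [3:y]
sources: [0:y, 1:z]
N(rest) = Σ N(rest − s) over sources s of rest; N(one piece) = 1:
  size 1 → [2]=1  [4]=1
  size 2 → [1,2]=1  [2,4]=2  [3,4]=1
  size 3 → [0,3,4]=1  [1,2,4]=3  [2,3,4]=3
  first=0(y) contributes 6
  first=1(z) contributes 4
|[w]| = 10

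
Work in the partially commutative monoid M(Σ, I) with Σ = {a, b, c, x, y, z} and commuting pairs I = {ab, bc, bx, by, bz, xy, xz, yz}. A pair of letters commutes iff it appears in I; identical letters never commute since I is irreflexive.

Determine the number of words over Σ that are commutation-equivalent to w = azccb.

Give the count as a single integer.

5

0(a) covers ∅
1(z) covers 0:a
2(c) covers 1:z
3(c) covers 2:c
4(b) covers ∅
floor of heap: 0:a, 4:b
completions by unplaced set U, small U first (add the entries for U minus each lowest piece of U):
  |U|=1: {3}:1  {4}:1
  |U|=2: {2,3}:1  {3,4}:2
  |U|=3: {1,2,3}:1  {2,3,4}:3
  start at 0(a): 4
  start at 4(b): 1
sum over floor = 5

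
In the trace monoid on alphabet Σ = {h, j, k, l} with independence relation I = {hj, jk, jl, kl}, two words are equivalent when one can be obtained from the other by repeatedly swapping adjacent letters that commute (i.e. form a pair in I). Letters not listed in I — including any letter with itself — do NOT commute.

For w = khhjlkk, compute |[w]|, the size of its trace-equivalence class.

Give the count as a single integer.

21

piece 0:k — minimal
piece 1:h rests on {0:k}
piece 2:h rests on {1:h}
piece 3:j — minimal
piece 4:l rests on {2:h}
piece 5:k rests on {2:h}
piece 6:k rests on {5:k}
minimal pieces: {0:k, 3:j}
ways to finish when only these pieces remain (= sum over removing one remaining piece with nothing left below it):
  1 left: {3}→1  {4}→1  {6}→1
  2 left: {3,4}→2  {3,6}→2  {4,6}→2  {5,6}→1
  3 left: {3,4,6}→6  {3,5,6}→3  {4,5,6}→3
  4 left: {2,4,5,6}→3  {3,4,5,6}→12
  5 left: {1,2,4,5,6}→3  {2,3,4,5,6}→15
  placing 0:k first → 18 extensions
  placing 3:j first → 3 extensions
total linear extensions = 21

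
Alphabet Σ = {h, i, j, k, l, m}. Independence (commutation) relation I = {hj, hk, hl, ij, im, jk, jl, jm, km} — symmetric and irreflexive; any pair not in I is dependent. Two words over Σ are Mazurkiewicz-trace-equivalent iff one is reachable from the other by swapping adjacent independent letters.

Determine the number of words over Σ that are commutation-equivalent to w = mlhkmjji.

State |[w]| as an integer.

224

#0=m has no predecessor
#1=l depends on [0:m]
#2=h depends on [0:m]
#3=k depends on [1:l]
#4=m depends on [1:l, 2:h]
#5=j has no predecessor
#6=j depends on [5:j]
#7=i depends on [2:h, 3:k]
sources: [0:m, 5:j]
N(rest) = Σ N(rest − s) over sources s of rest; N(one piece) = 1:
  size 1 → [4]=1  [6]=1  [7]=1
  size 2 → [3,7]=1  [4,6]=2  [4,7]=2  [5,6]=1  [6,7]=2
  size 3 → [2,4,7]=2  [3,4,7]=3  [3,6,7]=3  [4,5,6]=3  [4,6,7]=6  [5,6,7]=3
  size 4 → [1,3,4,7]=3  [2,3,4,7]=5  [2,4,6,7]=8  [3,4,6,7]=12  [3,5,6,7]=6  [4,5,6,7]=12
  size 5 → [1,2,3,4,7]=8  [1,3,4,6,7]=15  [2,3,4,6,7]=25  [2,4,5,6,7]=20  [3,4,5,6,7]=30
  size 6 → [0,1,2,3,4,7]=8  [1,2,3,4,6,7]=48  [1,3,4,5,6,7]=45  [2,3,4,5,6,7]=75
  first=0(m) contributes 168
  first=5(j) contributes 56
|[w]| = 224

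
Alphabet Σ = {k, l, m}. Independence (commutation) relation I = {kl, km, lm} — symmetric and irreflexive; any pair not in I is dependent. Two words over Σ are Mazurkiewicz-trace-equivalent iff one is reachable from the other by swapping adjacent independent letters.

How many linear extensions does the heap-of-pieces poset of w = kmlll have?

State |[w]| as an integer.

20

0(k) covers ∅
1(m) covers ∅
2(l) covers ∅
3(l) covers 2:l
4(l) covers 3:l
floor of heap: 0:k, 1:m, 2:l
completions by unplaced set U, small U first (add the entries for U minus each lowest piece of U):
  |U|=1: {0}:1  {1}:1  {4}:1
  |U|=2: {0,1}:2  {0,4}:2  {1,4}:2  {3,4}:1
  |U|=3: {0,1,4}:6  {0,3,4}:3  {1,3,4}:3  {2,3,4}:1
  start at 0(k): 4
  start at 1(m): 4
  start at 2(l): 12
sum over floor = 20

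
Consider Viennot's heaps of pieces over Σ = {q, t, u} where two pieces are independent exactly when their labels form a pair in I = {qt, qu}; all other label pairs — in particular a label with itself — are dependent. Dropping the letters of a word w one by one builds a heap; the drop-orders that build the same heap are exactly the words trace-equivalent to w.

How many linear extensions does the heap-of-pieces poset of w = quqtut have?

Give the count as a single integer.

15

#0=q has no predecessor
#1=u has no predecessor
#2=q depends on [0:q]
#3=t depends on [1:u]
#4=u depends on [3:t]
#5=t depends on [4:u]
sources: [0:q, 1:u]
N(rest) = Σ N(rest − s) over sources s of rest; N(one piece) = 1:
  size 1 → [2]=1  [5]=1
  size 2 → [0,2]=1  [2,5]=2  [4,5]=1
  size 3 → [0,2,5]=3  [2,4,5]=3  [3,4,5]=1
  size 4 → [0,2,4,5]=6  [1,3,4,5]=1  [2,3,4,5]=4
  first=0(q) contributes 5
  first=1(u) contributes 10
|[w]| = 15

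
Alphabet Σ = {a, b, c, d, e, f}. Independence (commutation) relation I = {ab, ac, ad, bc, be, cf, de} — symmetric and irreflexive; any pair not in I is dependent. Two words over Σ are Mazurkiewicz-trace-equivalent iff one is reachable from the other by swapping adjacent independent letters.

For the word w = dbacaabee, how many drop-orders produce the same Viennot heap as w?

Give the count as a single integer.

215

0(d) covers ∅
1(b) covers 0:d
2(a) covers ∅
3(c) covers 0:d
4(a) covers 2:a
5(a) covers 4:a
6(b) covers 1:b
7(e) covers 3:c, 5:a
8(e) covers 7:e
floor of heap: 0:d, 2:a
completions by unplaced set U, small U first (add the entries for U minus each lowest piece of U):
  |U|=1: {6}:1  {8}:1
  |U|=2: {1,6}:1  {6,8}:2  {7,8}:1
  |U|=3: {1,6,8}:3  {3,7,8}:1  {5,7,8}:1  {6,7,8}:3
  |U|=4: {1,6,7,8}:6  {3,5,7,8}:2  {3,6,7,8}:4  {4,5,7,8}:1  {5,6,7,8}:4
  |U|=5: {1,3,6,7,8}:10  {1,5,6,7,8}:10  {2,4,5,7,8}:1  {3,4,5,7,8}:3  {3,5,6,7,8}:10  {4,5,6,7,8}:5
  |U|=6: {0,1,3,6,7,8}:10  {1,3,5,6,7,8}:30  {1,4,5,6,7,8}:15  {2,3,4,5,7,8}:4  {2,4,5,6,7,8}:6  {3,4,5,6,7,8}:18
  |U|=7: {0,1,3,5,6,7,8}:40  {1,2,4,5,6,7,8}:21  {1,3,4,5,6,7,8}:63  {2,3,4,5,6,7,8}:28
  start at 0(d): 112
  start at 2(a): 103
sum over floor = 215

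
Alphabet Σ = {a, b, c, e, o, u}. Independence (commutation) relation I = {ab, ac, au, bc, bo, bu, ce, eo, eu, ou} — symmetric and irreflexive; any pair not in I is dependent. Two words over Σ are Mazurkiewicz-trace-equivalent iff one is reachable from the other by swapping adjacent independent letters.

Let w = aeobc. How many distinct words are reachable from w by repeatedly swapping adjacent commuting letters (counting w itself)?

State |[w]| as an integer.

6

0(a) covers ∅
1(e) covers 0:a
2(o) covers 0:a
3(b) covers 1:e
4(c) covers 2:o
floor of heap: 0:a
completions by unplaced set U, small U first (add the entries for U minus each lowest piece of U):
  |U|=1: {3}:1  {4}:1
  |U|=2: {1,3}:1  {2,4}:1  {3,4}:2
  |U|=3: {1,3,4}:3  {2,3,4}:3
  start at 0(a): 6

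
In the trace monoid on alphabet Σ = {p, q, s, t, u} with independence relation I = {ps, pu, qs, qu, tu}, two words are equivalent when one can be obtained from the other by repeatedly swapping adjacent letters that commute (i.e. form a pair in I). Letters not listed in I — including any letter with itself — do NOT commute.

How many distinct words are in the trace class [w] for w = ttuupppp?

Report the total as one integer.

28

piece 0:t — minimal
piece 1:t rests on {0:t}
piece 2:u — minimal
piece 3:u rests on {2:u}
piece 4:p rests on {1:t}
piece 5:p rests on {4:p}
piece 6:p rests on {5:p}
piece 7:p rests on {6:p}
minimal pieces: {0:t, 2:u}
ways to finish when only these pieces remain (= sum over removing one remaining piece with nothing left below it):
  1 left: {3}→1  {7}→1
  2 left: {2,3}→1  {3,7}→2  {6,7}→1
  3 left: {2,3,7}→3  {3,6,7}→3  {5,6,7}→1
  4 left: {2,3,6,7}→6  {3,5,6,7}→4  {4,5,6,7}→1
  5 left: {1,4,5,6,7}→1  {2,3,5,6,7}→10  {3,4,5,6,7}→5
  6 left: {0,1,4,5,6,7}→1  {1,3,4,5,6,7}→6  {2,3,4,5,6,7}→15
  placing 0:t first → 21 extensions
  placing 2:u first → 7 extensions
total linear extensions = 28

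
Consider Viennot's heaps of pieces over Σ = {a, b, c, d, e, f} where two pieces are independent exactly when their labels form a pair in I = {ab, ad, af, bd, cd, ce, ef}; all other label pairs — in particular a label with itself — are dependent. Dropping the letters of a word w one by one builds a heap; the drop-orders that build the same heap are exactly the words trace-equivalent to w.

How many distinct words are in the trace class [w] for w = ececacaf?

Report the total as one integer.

piece 0:e — minimal
piece 1:c — minimal
piece 2:e rests on {0:e}
piece 3:c rests on {1:c}
piece 4:a rests on {2:e, 3:c}
piece 5:c rests on {4:a}
piece 6:a rests on {5:c}
piece 7:f rests on {5:c}
minimal pieces: {0:e, 1:c}
ways to finish when only these pieces remain (= sum over removing one remaining piece with nothing left below it):
  1 left: {6}→1  {7}→1
  2 left: {6,7}→2
  3 left: {5,6,7}→2
  4 left: {4,5,6,7}→2
  5 left: {2,4,5,6,7}→2  {3,4,5,6,7}→2
  6 left: {0,2,4,5,6,7}→2  {1,3,4,5,6,7}→2  {2,3,4,5,6,7}→4
  placing 0:e first → 6 extensions
  placing 1:c first → 6 extensions
total linear extensions = 12

12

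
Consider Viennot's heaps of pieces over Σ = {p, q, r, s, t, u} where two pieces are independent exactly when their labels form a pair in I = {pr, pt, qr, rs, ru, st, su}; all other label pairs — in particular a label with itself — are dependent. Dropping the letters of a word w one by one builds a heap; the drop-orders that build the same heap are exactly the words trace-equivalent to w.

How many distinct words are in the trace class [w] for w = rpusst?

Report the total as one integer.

26

0(r) covers ∅
1(p) covers ∅
2(u) covers 1:p
3(s) covers 1:p
4(s) covers 3:s
5(t) covers 0:r, 2:u
floor of heap: 0:r, 1:p
completions by unplaced set U, small U first (add the entries for U minus each lowest piece of U):
  |U|=1: {4}:1  {5}:1
  |U|=2: {0,5}:1  {2,5}:1  {3,4}:1  {4,5}:2
  |U|=3: {0,2,5}:2  {0,4,5}:3  {2,4,5}:3  {3,4,5}:3
  |U|=4: {0,2,4,5}:8  {0,3,4,5}:6  {2,3,4,5}:6
  start at 0(r): 6
  start at 1(p): 20
sum over floor = 26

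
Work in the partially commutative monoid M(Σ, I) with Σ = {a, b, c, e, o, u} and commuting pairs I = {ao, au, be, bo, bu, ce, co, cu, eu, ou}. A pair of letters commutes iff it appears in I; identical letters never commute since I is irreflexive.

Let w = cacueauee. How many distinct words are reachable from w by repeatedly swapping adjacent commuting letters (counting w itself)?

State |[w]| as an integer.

72

#0=c has no predecessor
#1=a depends on [0:c]
#2=c depends on [1:a]
#3=u has no predecessor
#4=e depends on [1:a]
#5=a depends on [2:c, 4:e]
#6=u depends on [3:u]
#7=e depends on [5:a]
#8=e depends on [7:e]
sources: [0:c, 3:u]
N(rest) = Σ N(rest − s) over sources s of rest; N(one piece) = 1:
  size 1 → [6]=1  [8]=1
  size 2 → [3,6]=1  [6,8]=2  [7,8]=1
  size 3 → [3,6,8]=3  [5,7,8]=1  [6,7,8]=3
  size 4 → [2,5,7,8]=1  [3,6,7,8]=6  [4,5,7,8]=1  [5,6,7,8]=4
  size 5 → [2,4,5,7,8]=2  [2,5,6,7,8]=5  [3,5,6,7,8]=10  [4,5,6,7,8]=5
  size 6 → [1,2,4,5,7,8]=2  [2,3,5,6,7,8]=15  [2,4,5,6,7,8]=12  [3,4,5,6,7,8]=15
  size 7 → [0,1,2,4,5,7,8]=2  [1,2,4,5,6,7,8]=14  [2,3,4,5,6,7,8]=42
  first=0(c) contributes 56
  first=3(u) contributes 16
|[w]| = 72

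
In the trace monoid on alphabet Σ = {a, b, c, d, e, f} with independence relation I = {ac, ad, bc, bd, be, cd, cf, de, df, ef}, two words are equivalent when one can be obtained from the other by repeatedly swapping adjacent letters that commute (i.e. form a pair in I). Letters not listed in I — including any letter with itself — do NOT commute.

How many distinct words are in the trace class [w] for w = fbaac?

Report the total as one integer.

5

#0=f has no predecessor
#1=b depends on [0:f]
#2=a depends on [1:b]
#3=a depends on [2:a]
#4=c has no predecessor
sources: [0:f, 4:c]
N(rest) = Σ N(rest − s) over sources s of rest; N(one piece) = 1:
  size 1 → [3]=1  [4]=1
  size 2 → [2,3]=1  [3,4]=2
  size 3 → [1,2,3]=1  [2,3,4]=3
  first=0(f) contributes 4
  first=4(c) contributes 1
|[w]| = 5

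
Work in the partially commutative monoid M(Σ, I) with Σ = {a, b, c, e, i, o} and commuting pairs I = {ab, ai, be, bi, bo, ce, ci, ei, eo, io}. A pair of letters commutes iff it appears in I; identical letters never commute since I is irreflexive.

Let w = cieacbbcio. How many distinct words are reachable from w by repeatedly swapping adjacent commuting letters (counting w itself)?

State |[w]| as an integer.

piece 0:c — minimal
piece 1:i — minimal
piece 2:e — minimal
piece 3:a rests on {0:c, 2:e}
piece 4:c rests on {3:a}
piece 5:b rests on {4:c}
piece 6:b rests on {5:b}
piece 7:c rests on {6:b}
piece 8:i rests on {1:i}
piece 9:o rests on {7:c}
minimal pieces: {0:c, 1:i, 2:e}
ways to finish when only these pieces remain (= sum over removing one remaining piece with nothing left below it):
  1 left: {8}→1  {9}→1
  2 left: {1,8}→1  {7,9}→1  {8,9}→2
  3 left: {1,8,9}→3  {6,7,9}→1  {7,8,9}→3
  4 left: {1,7,8,9}→6  {5,6,7,9}→1  {6,7,8,9}→4
  5 left: {1,6,7,8,9}→10  {4,5,6,7,9}→1  {5,6,7,8,9}→5
  6 left: {1,5,6,7,8,9}→15  {3,4,5,6,7,9}→1  {4,5,6,7,8,9}→6
  7 left: {0,3,4,5,6,7,9}→1  {1,4,5,6,7,8,9}→21  {2,3,4,5,6,7,9}→1  {3,4,5,6,7,8,9}→7
  8 left: {0,2,3,4,5,6,7,9}→2  {0,3,4,5,6,7,8,9}→8  {1,3,4,5,6,7,8,9}→28  {2,3,4,5,6,7,8,9}→8
  placing 0:c first → 36 extensions
  placing 1:i first → 18 extensions
  placing 2:e first → 36 extensions
total linear extensions = 90

90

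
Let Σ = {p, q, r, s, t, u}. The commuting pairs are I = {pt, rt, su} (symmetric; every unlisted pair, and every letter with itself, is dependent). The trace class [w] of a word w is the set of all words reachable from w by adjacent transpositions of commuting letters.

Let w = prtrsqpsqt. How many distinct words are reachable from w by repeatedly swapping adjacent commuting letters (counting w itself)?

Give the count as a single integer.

4

piece 0:p — minimal
piece 1:r rests on {0:p}
piece 2:t — minimal
piece 3:r rests on {1:r}
piece 4:s rests on {2:t, 3:r}
piece 5:q rests on {4:s}
piece 6:p rests on {5:q}
piece 7:s rests on {6:p}
piece 8:q rests on {7:s}
piece 9:t rests on {8:q}
minimal pieces: {0:p, 2:t}
ways to finish when only these pieces remain (= sum over removing one remaining piece with nothing left below it):
  1 left: {9}→1
  2 left: {8,9}→1
  3 left: {7,8,9}→1
  4 left: {6,7,8,9}→1
  5 left: {5,6,7,8,9}→1
  6 left: {4,5,6,7,8,9}→1
  7 left: {2,4,5,6,7,8,9}→1  {3,4,5,6,7,8,9}→1
  8 left: {1,3,4,5,6,7,8,9}→1  {2,3,4,5,6,7,8,9}→2
  placing 0:p first → 3 extensions
  placing 2:t first → 1 extensions
total linear extensions = 4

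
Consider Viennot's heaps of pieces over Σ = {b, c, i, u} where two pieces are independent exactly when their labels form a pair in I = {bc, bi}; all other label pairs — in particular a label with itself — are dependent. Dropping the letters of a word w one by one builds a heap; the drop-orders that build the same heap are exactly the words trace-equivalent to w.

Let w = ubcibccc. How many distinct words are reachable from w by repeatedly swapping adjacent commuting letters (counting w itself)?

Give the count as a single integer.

21

drop 0:u onto floor
drop 1:b onto {0:u}
drop 2:c onto {0:u}
drop 3:i onto {2:c}
drop 4:b onto {1:b}
drop 5:c onto {3:i}
drop 6:c onto {5:c}
drop 7:c onto {6:c}
ground layer = {0:u}
drop-orders for the pieces not yet dropped (sum over which currently-grounded one goes next):
  1 to go: {4} 1  {7} 1
  2 to go: {1,4} 1  {4,7} 2  {6,7} 1
  3 to go: {1,4,7} 3  {4,6,7} 3  {5,6,7} 1
  4 to go: {1,4,6,7} 6  {3,5,6,7} 1  {4,5,6,7} 4
  5 to go: {1,4,5,6,7} 10  {2,3,5,6,7} 1  {3,4,5,6,7} 5
  6 to go: {1,3,4,5,6,7} 15  {2,3,4,5,6,7} 6
  if 0:u drops first: 21 orders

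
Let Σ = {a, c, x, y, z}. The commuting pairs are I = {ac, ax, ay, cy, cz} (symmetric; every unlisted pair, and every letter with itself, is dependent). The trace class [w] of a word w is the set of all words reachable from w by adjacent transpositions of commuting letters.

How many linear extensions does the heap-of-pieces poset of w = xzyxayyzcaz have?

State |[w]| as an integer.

#0=x has no predecessor
#1=z depends on [0:x]
#2=y depends on [1:z]
#3=x depends on [2:y]
#4=a depends on [1:z]
#5=y depends on [3:x]
#6=y depends on [5:y]
#7=z depends on [4:a, 6:y]
#8=c depends on [3:x]
#9=a depends on [7:z]
#10=z depends on [9:a]
sources: [0:x]
N(rest) = Σ N(rest − s) over sources s of rest; N(one piece) = 1:
  size 1 → [8]=1  [10]=1
  size 2 → [8,10]=2  [9,10]=1
  size 3 → [7,9,10]=1  [8,9,10]=3
  size 4 → [4,7,9,10]=1  [6,7,9,10]=1  [7,8,9,10]=4
  size 5 → [4,6,7,9,10]=2  [4,7,8,9,10]=5  [5,6,7,9,10]=1  [6,7,8,9,10]=5
  size 6 → [4,5,6,7,9,10]=3  [4,6,7,8,9,10]=12  [5,6,7,8,9,10]=6
  size 7 → [3,5,6,7,8,9,10]=6  [4,5,6,7,8,9,10]=21
  size 8 → [2,3,5,6,7,8,9,10]=6  [3,4,5,6,7,8,9,10]=27
  size 9 → [2,3,4,5,6,7,8,9,10]=33
  first=0(x) contributes 33

33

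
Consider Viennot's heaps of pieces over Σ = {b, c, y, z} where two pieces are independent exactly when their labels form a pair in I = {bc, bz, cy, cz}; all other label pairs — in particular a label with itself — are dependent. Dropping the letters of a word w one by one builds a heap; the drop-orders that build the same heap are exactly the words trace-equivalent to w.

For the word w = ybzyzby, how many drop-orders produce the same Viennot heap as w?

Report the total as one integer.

4

piece 0:y — minimal
piece 1:b rests on {0:y}
piece 2:z rests on {0:y}
piece 3:y rests on {1:b, 2:z}
piece 4:z rests on {3:y}
piece 5:b rests on {3:y}
piece 6:y rests on {4:z, 5:b}
minimal pieces: {0:y}
ways to finish when only these pieces remain (= sum over removing one remaining piece with nothing left below it):
  1 left: {6}→1
  2 left: {4,6}→1  {5,6}→1
  3 left: {4,5,6}→2
  4 left: {3,4,5,6}→2
  5 left: {1,3,4,5,6}→2  {2,3,4,5,6}→2
  placing 0:y first → 4 extensions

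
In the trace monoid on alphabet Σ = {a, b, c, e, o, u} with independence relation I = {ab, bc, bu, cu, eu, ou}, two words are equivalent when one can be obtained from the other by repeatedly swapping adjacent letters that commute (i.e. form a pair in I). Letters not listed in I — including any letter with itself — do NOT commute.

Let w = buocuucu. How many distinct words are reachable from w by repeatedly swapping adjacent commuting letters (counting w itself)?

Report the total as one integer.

#0=b has no predecessor
#1=u has no predecessor
#2=o depends on [0:b]
#3=c depends on [2:o]
#4=u depends on [1:u]
#5=u depends on [4:u]
#6=c depends on [3:c]
#7=u depends on [5:u]
sources: [0:b, 1:u]
N(rest) = Σ N(rest − s) over sources s of rest; N(one piece) = 1:
  size 1 → [6]=1  [7]=1
  size 2 → [3,6]=1  [5,7]=1  [6,7]=2
  size 3 → [2,3,6]=1  [3,6,7]=3  [4,5,7]=1  [5,6,7]=3
  size 4 → [0,2,3,6]=1  [1,4,5,7]=1  [2,3,6,7]=4  [3,5,6,7]=6  [4,5,6,7]=4
  size 5 → [0,2,3,6,7]=5  [1,4,5,6,7]=5  [2,3,5,6,7]=10  [3,4,5,6,7]=10
  size 6 → [0,2,3,5,6,7]=15  [1,3,4,5,6,7]=15  [2,3,4,5,6,7]=20
  first=0(b) contributes 35
  first=1(u) contributes 35
|[w]| = 70

70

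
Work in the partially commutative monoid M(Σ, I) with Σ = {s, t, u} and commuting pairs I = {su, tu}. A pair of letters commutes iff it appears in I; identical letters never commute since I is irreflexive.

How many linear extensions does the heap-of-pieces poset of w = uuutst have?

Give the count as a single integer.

20

drop 0:u onto floor
drop 1:u onto {0:u}
drop 2:u onto {1:u}
drop 3:t onto floor
drop 4:s onto {3:t}
drop 5:t onto {4:s}
ground layer = {0:u, 3:t}
drop-orders for the pieces not yet dropped (sum over which currently-grounded one goes next):
  1 to go: {2} 1  {5} 1
  2 to go: {1,2} 1  {2,5} 2  {4,5} 1
  3 to go: {0,1,2} 1  {1,2,5} 3  {2,4,5} 3  {3,4,5} 1
  4 to go: {0,1,2,5} 4  {1,2,4,5} 6  {2,3,4,5} 4
  if 0:u drops first: 10 orders
  if 3:t drops first: 10 orders
heap linearizations: 20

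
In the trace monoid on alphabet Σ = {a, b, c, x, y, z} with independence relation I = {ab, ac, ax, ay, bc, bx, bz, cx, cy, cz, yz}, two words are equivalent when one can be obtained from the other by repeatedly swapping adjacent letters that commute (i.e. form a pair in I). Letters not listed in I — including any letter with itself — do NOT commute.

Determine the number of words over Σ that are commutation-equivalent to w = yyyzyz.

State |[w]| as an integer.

15

piece 0:y — minimal
piece 1:y rests on {0:y}
piece 2:y rests on {1:y}
piece 3:z — minimal
piece 4:y rests on {2:y}
piece 5:z rests on {3:z}
minimal pieces: {0:y, 3:z}
ways to finish when only these pieces remain (= sum over removing one remaining piece with nothing left below it):
  1 left: {4}→1  {5}→1
  2 left: {2,4}→1  {3,5}→1  {4,5}→2
  3 left: {1,2,4}→1  {2,4,5}→3  {3,4,5}→3
  4 left: {0,1,2,4}→1  {1,2,4,5}→4  {2,3,4,5}→6
  placing 0:y first → 10 extensions
  placing 3:z first → 5 extensions
total linear extensions = 15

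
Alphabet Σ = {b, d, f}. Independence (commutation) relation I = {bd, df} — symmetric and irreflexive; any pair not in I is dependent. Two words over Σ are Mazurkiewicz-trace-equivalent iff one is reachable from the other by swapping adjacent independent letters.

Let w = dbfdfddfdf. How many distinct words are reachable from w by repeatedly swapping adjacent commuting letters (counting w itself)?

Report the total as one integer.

0(d) covers ∅
1(b) covers ∅
2(f) covers 1:b
3(d) covers 0:d
4(f) covers 2:f
5(d) covers 3:d
6(d) covers 5:d
7(f) covers 4:f
8(d) covers 6:d
9(f) covers 7:f
floor of heap: 0:d, 1:b
completions by unplaced set U, small U first (add the entries for U minus each lowest piece of U):
  |U|=1: {8}:1  {9}:1
  |U|=2: {6,8}:1  {7,9}:1  {8,9}:2
  |U|=3: {4,7,9}:1  {5,6,8}:1  {6,8,9}:3  {7,8,9}:3
  |U|=4: {2,4,7,9}:1  {3,5,6,8}:1  {4,7,8,9}:4  {5,6,8,9}:4  {6,7,8,9}:6
  |U|=5: {0,3,5,6,8}:1  {1,2,4,7,9}:1  {2,4,7,8,9}:5  {3,5,6,8,9}:5  {4,6,7,8,9}:10  {5,6,7,8,9}:10
  |U|=6: {0,3,5,6,8,9}:6  {1,2,4,7,8,9}:6  {2,4,6,7,8,9}:15  {3,5,6,7,8,9}:15  {4,5,6,7,8,9}:20
  |U|=7: {0,3,5,6,7,8,9}:21  {1,2,4,6,7,8,9}:21  {2,4,5,6,7,8,9}:35  {3,4,5,6,7,8,9}:35
  |U|=8: {0,3,4,5,6,7,8,9}:56  {1,2,4,5,6,7,8,9}:56  {2,3,4,5,6,7,8,9}:70
  start at 0(d): 126
  start at 1(b): 126
sum over floor = 252

252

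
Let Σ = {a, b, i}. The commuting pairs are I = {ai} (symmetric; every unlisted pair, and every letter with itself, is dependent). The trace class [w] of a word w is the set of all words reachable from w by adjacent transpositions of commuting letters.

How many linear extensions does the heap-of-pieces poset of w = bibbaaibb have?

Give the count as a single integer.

0(b) covers ∅
1(i) covers 0:b
2(b) covers 1:i
3(b) covers 2:b
4(a) covers 3:b
5(a) covers 4:a
6(i) covers 3:b
7(b) covers 5:a, 6:i
8(b) covers 7:b
floor of heap: 0:b
completions by unplaced set U, small U first (add the entries for U minus each lowest piece of U):
  |U|=1: {8}:1
  |U|=2: {7,8}:1
  |U|=3: {5,7,8}:1  {6,7,8}:1
  |U|=4: {4,5,7,8}:1  {5,6,7,8}:2
  |U|=5: {4,5,6,7,8}:3
  |U|=6: {3,4,5,6,7,8}:3
  |U|=7: {2,3,4,5,6,7,8}:3
  start at 0(b): 3

3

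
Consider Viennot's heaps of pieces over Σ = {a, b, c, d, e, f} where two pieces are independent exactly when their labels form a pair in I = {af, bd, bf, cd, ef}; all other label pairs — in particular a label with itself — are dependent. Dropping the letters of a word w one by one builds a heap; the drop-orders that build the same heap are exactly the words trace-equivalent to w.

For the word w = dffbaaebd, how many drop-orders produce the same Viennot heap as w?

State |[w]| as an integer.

piece 0:d — minimal
piece 1:f rests on {0:d}
piece 2:f rests on {1:f}
piece 3:b — minimal
piece 4:a rests on {0:d, 3:b}
piece 5:a rests on {4:a}
piece 6:e rests on {5:a}
piece 7:b rests on {6:e}
piece 8:d rests on {2:f, 6:e}
minimal pieces: {0:d, 3:b}
ways to finish when only these pieces remain (= sum over removing one remaining piece with nothing left below it):
  1 left: {7}→1  {8}→1
  2 left: {2,8}→1  {7,8}→2
  3 left: {1,2,8}→1  {2,7,8}→3  {6,7,8}→2
  4 left: {1,2,7,8}→4  {2,6,7,8}→5  {5,6,7,8}→2
  5 left: {1,2,6,7,8}→9  {2,5,6,7,8}→7  {4,5,6,7,8}→2
  6 left: {1,2,5,6,7,8}→16  {2,4,5,6,7,8}→9  {3,4,5,6,7,8}→2
  7 left: {1,2,4,5,6,7,8}→25  {2,3,4,5,6,7,8}→11
  placing 0:d first → 36 extensions
  placing 3:b first → 25 extensions
total linear extensions = 61

61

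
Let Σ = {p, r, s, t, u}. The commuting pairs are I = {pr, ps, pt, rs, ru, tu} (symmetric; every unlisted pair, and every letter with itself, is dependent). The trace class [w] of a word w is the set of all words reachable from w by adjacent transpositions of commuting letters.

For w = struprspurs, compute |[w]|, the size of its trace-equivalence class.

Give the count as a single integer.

510

0(s) covers ∅
1(t) covers 0:s
2(r) covers 1:t
3(u) covers 0:s
4(p) covers 3:u
5(r) covers 2:r
6(s) covers 1:t, 3:u
7(p) covers 4:p
8(u) covers 6:s, 7:p
9(r) covers 5:r
10(s) covers 8:u
floor of heap: 0:s
completions by unplaced set U, small U first (add the entries for U minus each lowest piece of U):
  |U|=1: {9}:1  {10}:1
  |U|=2: {5,9}:1  {8,10}:1  {9,10}:2
  |U|=3: {2,5,9}:1  {5,9,10}:3  {6,8,10}:1  {7,8,10}:1  {8,9,10}:3
  |U|=4: {2,5,9,10}:4  {4,7,8,10}:1  {5,8,9,10}:6  {6,7,8,10}:2  {6,8,9,10}:4  {7,8,9,10}:4
  |U|=5: {2,5,8,9,10}:10  {4,6,7,8,10}:3  {4,7,8,9,10}:5  {5,6,8,9,10}:10  {5,7,8,9,10}:10  {6,7,8,9,10}:10
  |U|=6: {2,5,6,8,9,10}:20  {2,5,7,8,9,10}:20  {3,4,6,7,8,10}:3  {4,5,7,8,9,10}:15  {4,6,7,8,9,10}:18  {5,6,7,8,9,10}:30
  |U|=7: {1,2,5,6,8,9,10}:20  {2,4,5,7,8,9,10}:35  {2,5,6,7,8,9,10}:70  {3,4,6,7,8,9,10}:21  {4,5,6,7,8,9,10}:63
  |U|=8: {1,2,5,6,7,8,9,10}:90  {2,4,5,6,7,8,9,10}:168  {3,4,5,6,7,8,9,10}:84
  |U|=9: {1,2,4,5,6,7,8,9,10}:258  {2,3,4,5,6,7,8,9,10}:252
  start at 0(s): 510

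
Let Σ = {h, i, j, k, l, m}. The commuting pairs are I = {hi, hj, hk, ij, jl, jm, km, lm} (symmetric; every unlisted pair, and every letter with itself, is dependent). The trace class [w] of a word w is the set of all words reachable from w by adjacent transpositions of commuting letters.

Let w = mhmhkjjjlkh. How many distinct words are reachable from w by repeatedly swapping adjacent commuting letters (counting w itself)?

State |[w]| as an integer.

330

#0=m has no predecessor
#1=h depends on [0:m]
#2=m depends on [1:h]
#3=h depends on [2:m]
#4=k has no predecessor
#5=j depends on [4:k]
#6=j depends on [5:j]
#7=j depends on [6:j]
#8=l depends on [3:h, 4:k]
#9=k depends on [7:j, 8:l]
#10=h depends on [8:l]
sources: [0:m, 4:k]
N(rest) = Σ N(rest − s) over sources s of rest; N(one piece) = 1:
  size 1 → [9]=1  [10]=1
  size 2 → [7,9]=1  [9,10]=2
  size 3 → [6,7,9]=1  [7,9,10]=3  [8,9,10]=2
  size 4 → [3,8,9,10]=2  [5,6,7,9]=1  [6,7,9,10]=4  [7,8,9,10]=5
  size 5 → [2,3,8,9,10]=2  [3,7,8,9,10]=7  [5,6,7,9,10]=5  [6,7,8,9,10]=9
  size 6 → [1,2,3,8,9,10]=2  [2,3,7,8,9,10]=9  [3,6,7,8,9,10]=16  [5,6,7,8,9,10]=14
  size 7 → [0,1,2,3,8,9,10]=2  [1,2,3,7,8,9,10]=11  [2,3,6,7,8,9,10]=25  [3,5,6,7,8,9,10]=30  [4,5,6,7,8,9,10]=14
  size 8 → [0,1,2,3,7,8,9,10]=13  [1,2,3,6,7,8,9,10]=36  [2,3,5,6,7,8,9,10]=55  [3,4,5,6,7,8,9,10]=44
  size 9 → [0,1,2,3,6,7,8,9,10]=49  [1,2,3,5,6,7,8,9,10]=91  [2,3,4,5,6,7,8,9,10]=99
  first=0(m) contributes 190
  first=4(k) contributes 140
|[w]| = 330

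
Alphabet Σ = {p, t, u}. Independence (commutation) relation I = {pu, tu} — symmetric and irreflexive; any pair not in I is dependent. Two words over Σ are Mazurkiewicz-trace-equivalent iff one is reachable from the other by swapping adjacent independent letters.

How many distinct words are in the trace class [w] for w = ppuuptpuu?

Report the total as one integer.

126

0(p) covers ∅
1(p) covers 0:p
2(u) covers ∅
3(u) covers 2:u
4(p) covers 1:p
5(t) covers 4:p
6(p) covers 5:t
7(u) covers 3:u
8(u) covers 7:u
floor of heap: 0:p, 2:u
completions by unplaced set U, small U first (add the entries for U minus each lowest piece of U):
  |U|=1: {6}:1  {8}:1
  |U|=2: {5,6}:1  {6,8}:2  {7,8}:1
  |U|=3: {3,7,8}:1  {4,5,6}:1  {5,6,8}:3  {6,7,8}:3
  |U|=4: {1,4,5,6}:1  {2,3,7,8}:1  {3,6,7,8}:4  {4,5,6,8}:4  {5,6,7,8}:6
  |U|=5: {0,1,4,5,6}:1  {1,4,5,6,8}:5  {2,3,6,7,8}:5  {3,5,6,7,8}:10  {4,5,6,7,8}:10
  |U|=6: {0,1,4,5,6,8}:6  {1,4,5,6,7,8}:15  {2,3,5,6,7,8}:15  {3,4,5,6,7,8}:20
  |U|=7: {0,1,4,5,6,7,8}:21  {1,3,4,5,6,7,8}:35  {2,3,4,5,6,7,8}:35
  start at 0(p): 70
  start at 2(u): 56
sum over floor = 126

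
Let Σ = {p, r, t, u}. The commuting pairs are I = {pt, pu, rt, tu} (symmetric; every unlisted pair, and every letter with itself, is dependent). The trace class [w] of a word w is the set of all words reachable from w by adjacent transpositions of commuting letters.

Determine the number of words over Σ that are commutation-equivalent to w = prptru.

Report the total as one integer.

6

drop 0:p onto floor
drop 1:r onto {0:p}
drop 2:p onto {1:r}
drop 3:t onto floor
drop 4:r onto {2:p}
drop 5:u onto {4:r}
ground layer = {0:p, 3:t}
drop-orders for the pieces not yet dropped (sum over which currently-grounded one goes next):
  1 to go: {3} 1  {5} 1
  2 to go: {3,5} 2  {4,5} 1
  3 to go: {2,4,5} 1  {3,4,5} 3
  4 to go: {1,2,4,5} 1  {2,3,4,5} 4
  if 0:p drops first: 5 orders
  if 3:t drops first: 1 orders
heap linearizations: 6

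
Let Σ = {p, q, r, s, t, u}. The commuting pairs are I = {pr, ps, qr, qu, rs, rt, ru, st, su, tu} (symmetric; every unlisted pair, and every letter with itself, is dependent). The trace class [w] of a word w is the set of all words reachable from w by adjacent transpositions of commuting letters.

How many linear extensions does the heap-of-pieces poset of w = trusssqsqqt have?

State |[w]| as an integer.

0(t) covers ∅
1(r) covers ∅
2(u) covers ∅
3(s) covers ∅
4(s) covers 3:s
5(s) covers 4:s
6(q) covers 0:t, 5:s
7(s) covers 6:q
8(q) covers 7:s
9(q) covers 8:q
10(t) covers 9:q
floor of heap: 0:t, 1:r, 2:u, 3:s
completions by unplaced set U, small U first (add the entries for U minus each lowest piece of U):
  |U|=1: {1}:1  {2}:1  {10}:1
  |U|=2: {1,2}:2  {1,10}:2  {2,10}:2  {9,10}:1
  |U|=3: {1,2,10}:6  {1,9,10}:3  {2,9,10}:3  {8,9,10}:1
  |U|=4: {1,2,9,10}:12  {1,8,9,10}:4  {2,8,9,10}:4  {7,8,9,10}:1
  |U|=5: {1,2,8,9,10}:20  {1,7,8,9,10}:5  {2,7,8,9,10}:5  {6,7,8,9,10}:1
  |U|=6: {0,6,7,8,9,10}:1  {1,2,7,8,9,10}:30  {1,6,7,8,9,10}:6  {2,6,7,8,9,10}:6  {5,6,7,8,9,10}:1
  |U|=7: {0,1,6,7,8,9,10}:7  {0,2,6,7,8,9,10}:7  {0,5,6,7,8,9,10}:2  {1,2,6,7,8,9,10}:42  {1,5,6,7,8,9,10}:7  {2,5,6,7,8,9,10}:7  {4,5,6,7,8,9,10}:1
  |U|=8: {0,1,2,6,7,8,9,10}:56  {0,1,5,6,7,8,9,10}:16  {0,2,5,6,7,8,9,10}:16  {0,4,5,6,7,8,9,10}:3  {1,2,5,6,7,8,9,10}:56  {1,4,5,6,7,8,9,10}:8  {2,4,5,6,7,8,9,10}:8  {3,4,5,6,7,8,9,10}:1
  |U|=9: {0,1,2,5,6,7,8,9,10}:144  {0,1,4,5,6,7,8,9,10}:27  {0,2,4,5,6,7,8,9,10}:27  {0,3,4,5,6,7,8,9,10}:4  {1,2,4,5,6,7,8,9,10}:72  {1,3,4,5,6,7,8,9,10}:9  {2,3,4,5,6,7,8,9,10}:9
  start at 0(t): 90
  start at 1(r): 40
  start at 2(u): 40
  start at 3(s): 270
sum over floor = 440

440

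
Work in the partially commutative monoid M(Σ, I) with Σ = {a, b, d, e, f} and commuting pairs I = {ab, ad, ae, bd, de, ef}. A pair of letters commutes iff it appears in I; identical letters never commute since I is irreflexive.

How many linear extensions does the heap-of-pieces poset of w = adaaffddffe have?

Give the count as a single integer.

drop 0:a onto floor
drop 1:d onto floor
drop 2:a onto {0:a}
drop 3:a onto {2:a}
drop 4:f onto {1:d, 3:a}
drop 5:f onto {4:f}
drop 6:d onto {5:f}
drop 7:d onto {6:d}
drop 8:f onto {7:d}
drop 9:f onto {8:f}
drop 10:e onto floor
ground layer = {0:a, 1:d, 10:e}
drop-orders for the pieces not yet dropped (sum over which currently-grounded one goes next):
  1 to go: {9} 1  {10} 1
  2 to go: {8,9} 1  {9,10} 2
  3 to go: {7,8,9} 1  {8,9,10} 3
  4 to go: {6,7,8,9} 1  {7,8,9,10} 4
  5 to go: {5,6,7,8,9} 1  {6,7,8,9,10} 5
  6 to go: {4,5,6,7,8,9} 1  {5,6,7,8,9,10} 6
  7 to go: {1,4,5,6,7,8,9} 1  {3,4,5,6,7,8,9} 1  {4,5,6,7,8,9,10} 7
  8 to go: {1,3,4,5,6,7,8,9} 2  {1,4,5,6,7,8,9,10} 8  {2,3,4,5,6,7,8,9} 1  {3,4,5,6,7,8,9,10} 8
  9 to go: {0,2,3,4,5,6,7,8,9} 1  {1,2,3,4,5,6,7,8,9} 3  {1,3,4,5,6,7,8,9,10} 18  {2,3,4,5,6,7,8,9,10} 9
  if 0:a drops first: 30 orders
  if 1:d drops first: 10 orders
  if 10:e drops first: 4 orders
heap linearizations: 44

44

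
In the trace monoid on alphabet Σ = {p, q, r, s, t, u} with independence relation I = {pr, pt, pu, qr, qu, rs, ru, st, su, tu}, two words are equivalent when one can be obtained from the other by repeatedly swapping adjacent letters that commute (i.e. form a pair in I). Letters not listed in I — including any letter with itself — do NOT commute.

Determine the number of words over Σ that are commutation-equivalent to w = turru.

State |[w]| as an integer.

drop 0:t onto floor
drop 1:u onto floor
drop 2:r onto {0:t}
drop 3:r onto {2:r}
drop 4:u onto {1:u}
ground layer = {0:t, 1:u}
drop-orders for the pieces not yet dropped (sum over which currently-grounded one goes next):
  1 to go: {3} 1  {4} 1
  2 to go: {1,4} 1  {2,3} 1  {3,4} 2
  3 to go: {0,2,3} 1  {1,3,4} 3  {2,3,4} 3
  if 0:t drops first: 6 orders
  if 1:u drops first: 4 orders
heap linearizations: 10

10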